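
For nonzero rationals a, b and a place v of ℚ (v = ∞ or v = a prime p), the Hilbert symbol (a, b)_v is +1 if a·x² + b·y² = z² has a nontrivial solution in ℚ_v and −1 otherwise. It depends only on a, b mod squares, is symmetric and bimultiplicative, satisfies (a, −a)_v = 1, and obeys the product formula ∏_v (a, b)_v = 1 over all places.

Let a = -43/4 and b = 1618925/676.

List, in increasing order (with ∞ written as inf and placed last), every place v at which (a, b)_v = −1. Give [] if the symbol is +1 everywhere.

[7, 43]

(a, b) ≡ (-43, 77) mod (ℚ^×)²; places V = {2, 5, 7, 11, 13, 29, 43, ∞}.
(a,b)_2: α=-2, β=-2; u≡5, v≡5 (mod 8); ε(u)ε(v)=0·0, αω(v)=-2·1, βω(u)=-2·1; sum ≡ 0  ⇒  +1.
(a,b)_13: α=0, u≡12; β=-2, v≡12 (mod 13); (12|13)=+1, (12|13)=+1; sign (−1)^0·+1^-2·+1^0 = +1.
(a,b)_∞: sgn(-43)=−, sgn(77)=+, so +1.
(a,b)_5: α=0, u≡3; β=2, v≡2 (mod 5); (3|5)=-1, (2|5)=-1; sign (−1)^0·-1^2·-1^0 = +1.
(a,b)_11: α=0, u≡3; β=1, v≡10 (mod 11); (3|11)=+1, (10|11)=-1; sign (−1)^0·+1^1·-1^0 = +1.
(a,b)_43: α=1, u≡32; β=0, v≡20 (mod 43); (32|43)=-1, (20|43)=-1; sign (−1)^0·-1^0·-1^1 = -1.
(a,b)_7: α=0, u≡5; β=1, v≡4 (mod 7); (5|7)=-1, (4|7)=+1; sign (−1)^0·-1^1·+1^0 = -1.
(a,b)_29: α=0, u≡11; β=2, v≡27 (mod 29); (11|29)=-1, (27|29)=-1; sign (−1)^0·-1^2·-1^0 = +1.
|Ram(-43, 77)| = 2, even; anisotropic at {7, 43}.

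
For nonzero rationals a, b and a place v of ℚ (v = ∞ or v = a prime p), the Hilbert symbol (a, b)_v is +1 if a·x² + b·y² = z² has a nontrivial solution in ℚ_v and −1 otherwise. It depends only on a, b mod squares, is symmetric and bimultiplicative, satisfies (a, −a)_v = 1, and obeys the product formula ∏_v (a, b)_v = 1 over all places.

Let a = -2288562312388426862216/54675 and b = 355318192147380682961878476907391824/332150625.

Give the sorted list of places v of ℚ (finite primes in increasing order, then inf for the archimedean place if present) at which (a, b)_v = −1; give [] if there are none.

[2, 13]

(a, b) ≡ (-21318, 2821) mod (ℚ^×)²; places V = {2, 3, 5, 7, 11, 13, 17, 19, 23, 31, ∞}.
(a,b)_11: α=7, u≡1; β=12, v≡5 (mod 11); (1|11)=+1, (5|11)=+1; sign (−1)^0·+1^12·+1^7 = +1.
(a,b)_∞: sgn(-21318)=−, sgn(2821)=+, so +1.
(a,b)_17: α=1, u≡15; β=2, v≡13 (mod 17); (15|17)=+1, (13|17)=+1; sign (−1)^0·+1^2·+1^1 = +1.
(a,b)_7: α=0, u≡1; β=1, v≡1 (mod 7); (1|7)=+1, (1|7)=+1; sign (−1)^0·+1^1·+1^0 = +1.
(a,b)_13: α=2, u≡6; β=3, v≡9 (mod 13); (6|13)=-1, (9|13)=+1; sign (−1)^0·-1^3·+1^2 = -1.
(a,b)_23: α=4, u≡8; β=6, v≡14 (mod 23); (8|23)=+1, (14|23)=-1; sign (−1)^0·+1^6·-1^4 = +1.
(a,b)_19: α=1, u≡3; β=2, v≡9 (mod 19); (3|19)=-1, (9|19)=+1; sign (−1)^0·-1^2·+1^1 = +1.
(a,b)_3: α=-7, u≡1; β=-12, v≡1 (mod 3); (1|3)=+1, (1|3)=+1; sign (−1)^0·+1^-12·+1^-7 = +1.
(a,b)_31: α=2, u≡8; β=3, v≡30 (mod 31); (8|31)=+1, (30|31)=-1; sign (−1)^0·+1^3·-1^2 = +1.
(a,b)_5: α=-2, u≡2; β=-4, v≡4 (mod 5); (2|5)=-1, (4|5)=+1; sign (−1)^0·-1^-4·+1^-2 = +1.
(a,b)_2: α=3, β=4; u≡5, v≡5 (mod 8); ε(u)ε(v)=0·0, αω(v)=3·1, βω(u)=4·1; sum ≡ 1  ⇒  -1.
(-21318, 2821 / ℚ) ramifies at {2, 13}: a division algebra.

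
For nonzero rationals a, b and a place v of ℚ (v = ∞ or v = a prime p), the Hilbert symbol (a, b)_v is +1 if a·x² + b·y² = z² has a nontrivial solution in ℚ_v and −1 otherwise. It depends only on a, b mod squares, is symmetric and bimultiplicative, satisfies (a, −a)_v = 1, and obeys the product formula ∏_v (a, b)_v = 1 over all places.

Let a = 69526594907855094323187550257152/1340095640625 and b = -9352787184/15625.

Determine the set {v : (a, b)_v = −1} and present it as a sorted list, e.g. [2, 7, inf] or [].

[13, 37]

(a, b) ≡ (768638, -384319) mod (ℚ^×)²; places V = {2, 3, 5, 7, 11, 13, 17, 37, 47, ∞}.
(a,b)_∞: sgn(768638)=+, sgn(-384319)=−, so +1.
(a,b)_47: α=3, u≡22; β=1, v≡4 (mod 47); (22|47)=-1, (4|47)=+1; sign (−1)^1·-1^1·+1^3 = +1.
(a,b)_17: α=3, u≡3; β=1, v≡5 (mod 17); (3|17)=-1, (5|17)=-1; sign (−1)^0·-1^1·-1^3 = +1.
(a,b)_2: α=21, β=4; u≡7, v≡1 (mod 8); ε(u)ε(v)=1·0, αω(v)=21·0, βω(u)=4·0; sum ≡ 0  ⇒  +1.
(a,b)_3: α=-6, u≡2; β=2, v≡2 (mod 3); (2|3)=-1, (2|3)=-1; sign (−1)^0·-1^2·-1^-6 = +1.
(a,b)_37: α=3, u≡8; β=1, v≡1 (mod 37); (8|37)=-1, (1|37)=+1; sign (−1)^0·-1^1·+1^3 = -1.
(a,b)_13: α=9, u≡7; β=3, v≡1 (mod 13); (7|13)=-1, (1|13)=+1; sign (−1)^0·-1^3·+1^9 = -1.
(a,b)_5: α=-6, u≡2; β=-6, v≡1 (mod 5); (2|5)=-1, (1|5)=+1; sign (−1)^0·-1^-6·+1^-6 = +1.
(a,b)_7: α=-6, u≡5; β=0, v≡1 (mod 7); (5|7)=-1, (1|7)=+1; sign (−1)^0·-1^0·+1^-6 = +1.
(a,b)_11: α=2, u≡8; β=0, v≡8 (mod 11); (8|11)=-1, (8|11)=-1; sign (−1)^0·-1^0·-1^2 = +1.
Ram(768638, -384319) = {13, 37}; no ℚ_13-point on the conic.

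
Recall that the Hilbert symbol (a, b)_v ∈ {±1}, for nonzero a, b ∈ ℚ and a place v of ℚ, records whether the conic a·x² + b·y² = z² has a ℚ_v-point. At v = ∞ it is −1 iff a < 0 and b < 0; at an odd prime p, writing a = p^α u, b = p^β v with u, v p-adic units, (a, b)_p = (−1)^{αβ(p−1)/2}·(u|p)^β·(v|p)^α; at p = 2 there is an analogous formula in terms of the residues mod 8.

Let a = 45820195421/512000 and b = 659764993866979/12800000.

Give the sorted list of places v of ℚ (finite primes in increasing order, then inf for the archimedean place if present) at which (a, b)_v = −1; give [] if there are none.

[7, 13]

Mod squares: a ≡ 1105, b ≡ 455. Check v ∈ {∞, 2, 5, 7, 11, 13, 17}.
v=7: a=7^2·(≡3), b=7^3·(≡1) mod 7; (3|7)=-1, (1|7)=+1; (−1)^{2·3·3}·(-1)^3·(+1)^2 = -1.
v=13: a=13^1·(≡6), b=13^1·(≡4) mod 13; (6|13)=-1, (4|13)=+1; (−1)^{1·1·6}·(-1)^1·(+1)^1 = -1.
v=5: a=5^-3·(≡1), b=5^-5·(≡4) mod 5; (1|5)=+1, (4|5)=+1; (−1)^{-3·-5·2}·(+1)^-5·(+1)^-3 = +1.
v=2: v_2(a)=-12, v_2(b)=-12; units ≡ 1, 7 (mod 8); ε·ε+αω+βω = 0·1+-12·0+-12·0 ≡ 0  ⇒  (a,b)_2 = +1.
v=17: a=17^3·(≡6), b=17^4·(≡2) mod 17; (6|17)=-1, (2|17)=+1; (−1)^{3·4·8}·(-1)^4·(+1)^3 = +1.
v=11: a=11^4·(≡3), b=11^6·(≡9) mod 11; (3|11)=+1, (9|11)=+1; (−1)^{4·6·5}·(+1)^6·(+1)^4 = +1.
v=∞: 1105 > 0 and 455 > 0  ⇒  (a,b)_∞ = +1.
|Ram(1105, 455)| = 2, even; anisotropic at {7, 13}.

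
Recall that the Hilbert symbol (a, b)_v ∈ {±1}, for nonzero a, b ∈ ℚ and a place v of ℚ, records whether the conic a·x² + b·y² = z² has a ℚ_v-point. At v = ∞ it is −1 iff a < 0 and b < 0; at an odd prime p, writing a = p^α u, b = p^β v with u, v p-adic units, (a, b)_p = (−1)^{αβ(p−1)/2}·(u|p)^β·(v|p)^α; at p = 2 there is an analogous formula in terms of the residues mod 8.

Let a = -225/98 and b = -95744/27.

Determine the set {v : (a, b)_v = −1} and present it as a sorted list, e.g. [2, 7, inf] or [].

[2, inf]

Mod squares: a ≡ -2, b ≡ -1122. Check v ∈ {∞, 2, 3, 5, 7, 11, 17}.
v=17: a=17^0·(≡1), b=17^1·(≡8) mod 17; (1|17)=+1, (8|17)=+1; (−1)^{0·1·8}·(+1)^1·(+1)^0 = +1.
v=3: a=3^2·(≡1), b=3^-3·(≡1) mod 3; (1|3)=+1, (1|3)=+1; (−1)^{2·-3·1}·(+1)^-3·(+1)^2 = +1.
v=2: v_2(a)=-1, v_2(b)=9; units ≡ 7, 7 (mod 8); ε·ε+αω+βω = 1·1+-1·0+9·0 ≡ 1  ⇒  (a,b)_2 = -1.
v=5: a=5^2·(≡2), b=5^0·(≡3) mod 5; (2|5)=-1, (3|5)=-1; (−1)^{2·0·2}·(-1)^0·(-1)^2 = +1.
v=∞: -2 < 0 and -1122 < 0  ⇒  (a,b)_∞ = -1.
v=11: a=11^0·(≡5), b=11^1·(≡6) mod 11; (5|11)=+1, (6|11)=-1; (−1)^{0·1·5}·(+1)^1·(-1)^0 = +1.
v=7: a=7^-2·(≡3), b=7^0·(≡5) mod 7; (3|7)=-1, (5|7)=-1; (−1)^{-2·0·3}·(-1)^0·(-1)^-2 = +1.
|Ram(-2, -1122)| = 2, even; anisotropic at {2, ∞}.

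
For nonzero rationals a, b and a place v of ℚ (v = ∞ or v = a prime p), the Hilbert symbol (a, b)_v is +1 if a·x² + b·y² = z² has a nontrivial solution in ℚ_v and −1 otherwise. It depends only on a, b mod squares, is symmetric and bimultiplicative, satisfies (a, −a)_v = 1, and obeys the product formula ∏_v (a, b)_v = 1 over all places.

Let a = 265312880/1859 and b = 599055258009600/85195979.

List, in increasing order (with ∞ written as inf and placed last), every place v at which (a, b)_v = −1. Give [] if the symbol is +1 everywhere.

[11, 17]

Mod squares: a ≡ 189805, b ≡ 37961. Check v ∈ {∞, 2, 3, 5, 7, 11, 13, 17, 23, 29, 31}.
v=13: a=13^-2·(≡6), b=13^0·(≡12) mod 13; (6|13)=-1, (12|13)=+1; (−1)^{-2·0·6}·(-1)^0·(+1)^-2 = +1.
v=17: a=17^1·(≡16), b=17^1·(≡6) mod 17; (16|17)=+1, (6|17)=-1; (−1)^{1·1·8}·(+1)^1·(-1)^1 = -1.
v=23: a=23^0·(≡8), b=23^-2·(≡5) mod 23; (8|23)=+1, (5|23)=-1; (−1)^{0·-2·11}·(+1)^-2·(-1)^0 = +1.
v=29: a=29^1·(≡1), b=29^1·(≡13) mod 29; (1|29)=+1, (13|29)=+1; (−1)^{1·1·14}·(+1)^1·(+1)^1 = +1.
v=3: a=3^0·(≡1), b=3^2·(≡2) mod 3; (1|3)=+1, (2|3)=-1; (−1)^{0·2·1}·(+1)^2·(-1)^0 = +1.
v=31: a=31^2·(≡6), b=31^2·(≡29) mod 31; (6|31)=-1, (29|31)=-1; (−1)^{2·2·15}·(-1)^2·(-1)^2 = +1.
v=∞: 189805 > 0 and 37961 > 0  ⇒  (a,b)_∞ = +1.
v=7: a=7^1·(≡1), b=7^3·(≡3) mod 7; (1|7)=+1, (3|7)=-1; (−1)^{1·3·3}·(+1)^3·(-1)^1 = +1.
v=11: a=11^-1·(≡2), b=11^-5·(≡7) mod 11; (2|11)=-1, (7|11)=-1; (−1)^{-1·-5·5}·(-1)^-5·(-1)^-1 = -1.
v=2: v_2(a)=4, v_2(b)=14; units ≡ 5, 1 (mod 8); ε·ε+αω+βω = 0·0+4·0+14·1 ≡ 0  ⇒  (a,b)_2 = +1.
v=5: a=5^1·(≡4), b=5^2·(≡1) mod 5; (4|5)=+1, (1|5)=+1; (−1)^{1·2·2}·(+1)^2·(+1)^1 = +1.
Ram(189805, 37961) = {11, 17}; no ℚ_11-point on the conic.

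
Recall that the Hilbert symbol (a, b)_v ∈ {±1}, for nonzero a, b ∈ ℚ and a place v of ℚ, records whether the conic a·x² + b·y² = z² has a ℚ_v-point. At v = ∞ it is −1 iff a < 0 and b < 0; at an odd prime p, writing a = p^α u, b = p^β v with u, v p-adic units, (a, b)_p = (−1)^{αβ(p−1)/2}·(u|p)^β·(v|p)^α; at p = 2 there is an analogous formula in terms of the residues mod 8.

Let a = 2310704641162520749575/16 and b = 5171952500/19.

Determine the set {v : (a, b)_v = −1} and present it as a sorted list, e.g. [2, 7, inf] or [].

(a, b) ≡ (23, 39306839) mod (ℚ^×)²; places V = {2, 3, 5, 11, 13, 17, 19, 23, 37, ∞}.
(a,b)_3: α=2, u≡2; β=0, v≡2 (mod 3); (2|3)=-1, (2|3)=-1; sign (−1)^0·-1^0·-1^2 = +1.
(a,b)_2: α=-4, β=2; u≡7, v≡7 (mod 8); ε(u)ε(v)=1·1, αω(v)=-4·0, βω(u)=2·0; sum ≡ 1  ⇒  -1.
(a,b)_∞: sgn(23)=+, sgn(39306839)=+, so +1.
(a,b)_19: α=2, u≡9; β=-1, v≡6 (mod 19); (9|19)=+1, (6|19)=+1; sign (−1)^0·+1^-1·+1^2 = +1.
(a,b)_23: α=3, u≡6; β=1, v≡1 (mod 23); (6|23)=+1, (1|23)=+1; sign (−1)^1·+1^1·+1^3 = -1.
(a,b)_17: α=4, u≡5; β=1, v≡12 (mod 17); (5|17)=-1, (12|17)=-1; sign (−1)^0·-1^1·-1^4 = -1.
(a,b)_11: α=2, u≡3; β=1, v≡7 (mod 11); (3|11)=+1, (7|11)=-1; sign (−1)^0·+1^1·-1^2 = +1.
(a,b)_13: α=2, u≡4; β=1, v≡7 (mod 13); (4|13)=+1, (7|13)=-1; sign (−1)^0·+1^1·-1^2 = +1.
(a,b)_5: α=2, u≡3; β=4, v≡1 (mod 5); (3|5)=-1, (1|5)=+1; sign (−1)^0·-1^4·+1^2 = +1.
(a,b)_37: α=2, u≡22; β=1, v≡30 (mod 37); (22|37)=-1, (30|37)=+1; sign (−1)^0·-1^1·+1^2 = -1.
Ram(23, 39306839) = {2, 17, 23, 37}; no ℚ_2-point on the conic.

[2, 17, 23, 37]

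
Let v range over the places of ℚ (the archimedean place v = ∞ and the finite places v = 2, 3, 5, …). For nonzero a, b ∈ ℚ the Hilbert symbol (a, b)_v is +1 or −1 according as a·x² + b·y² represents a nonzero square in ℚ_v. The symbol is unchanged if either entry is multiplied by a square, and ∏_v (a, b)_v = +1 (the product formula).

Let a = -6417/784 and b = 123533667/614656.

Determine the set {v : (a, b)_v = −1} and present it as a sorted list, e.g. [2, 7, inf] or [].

(a, b) ≡ (-713, 3) mod (ℚ^×)²; places V = {2, 3, 7, 23, 31, ∞}.
(a,b)_7: α=-2, u≡1; β=-4, v≡3 (mod 7); (1|7)=+1, (3|7)=-1; sign (−1)^0·+1^-4·-1^-2 = +1.
(a,b)_2: α=-4, β=-8; u≡7, v≡3 (mod 8); ε(u)ε(v)=1·1, αω(v)=-4·1, βω(u)=-8·0; sum ≡ 1  ⇒  -1.
(a,b)_∞: sgn(-713)=−, sgn(3)=+, so +1.
(a,b)_31: α=1, u≡8; β=2, v≡6 (mod 31); (8|31)=+1, (6|31)=-1; sign (−1)^0·+1^2·-1^1 = -1.
(a,b)_23: α=1, u≡10; β=2, v≡1 (mod 23); (10|23)=-1, (1|23)=+1; sign (−1)^0·-1^2·+1^1 = +1.
(a,b)_3: α=2, u≡1; β=5, v≡1 (mod 3); (1|3)=+1, (1|3)=+1; sign (−1)^0·+1^5·+1^2 = +1.
Ram(-713, 3) = {2, 31}; no ℚ_2-point on the conic.

[2, 31]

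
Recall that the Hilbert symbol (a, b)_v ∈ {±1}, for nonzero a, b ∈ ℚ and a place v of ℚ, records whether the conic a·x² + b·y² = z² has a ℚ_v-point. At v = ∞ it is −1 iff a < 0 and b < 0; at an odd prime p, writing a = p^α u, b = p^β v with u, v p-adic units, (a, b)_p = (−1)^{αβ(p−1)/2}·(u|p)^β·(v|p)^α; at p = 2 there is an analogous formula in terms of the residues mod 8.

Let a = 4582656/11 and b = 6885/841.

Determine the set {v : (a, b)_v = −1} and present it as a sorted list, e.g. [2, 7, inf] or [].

Mod squares: a ≡ 2431, b ≡ 85. Check v ∈ {∞, 2, 3, 5, 11, 13, 17, 29}.
v=11: a=11^-1·(≡1), b=11^0·(≡2) mod 11; (1|11)=+1, (2|11)=-1; (−1)^{-1·0·5}·(+1)^0·(-1)^-1 = -1.
v=13: a=13^1·(≡11), b=13^0·(≡11) mod 13; (11|13)=-1, (11|13)=-1; (−1)^{1·0·6}·(-1)^0·(-1)^1 = -1.
v=5: a=5^0·(≡1), b=5^1·(≡2) mod 5; (1|5)=+1, (2|5)=-1; (−1)^{0·1·2}·(+1)^1·(-1)^0 = +1.
v=2: v_2(a)=8, v_2(b)=0; units ≡ 7, 5 (mod 8); ε·ε+αω+βω = 1·0+8·1+0·0 ≡ 0  ⇒  (a,b)_2 = +1.
v=∞: 2431 > 0 and 85 > 0  ⇒  (a,b)_∞ = +1.
v=29: a=29^0·(≡28), b=29^-2·(≡12) mod 29; (28|29)=+1, (12|29)=-1; (−1)^{0·-2·14}·(+1)^-2·(-1)^0 = +1.
v=17: a=17^1·(≡3), b=17^1·(≡6) mod 17; (3|17)=-1, (6|17)=-1; (−1)^{1·1·8}·(-1)^1·(-1)^1 = +1.
v=3: a=3^4·(≡1), b=3^4·(≡1) mod 3; (1|3)=+1, (1|3)=+1; (−1)^{4·4·1}·(+1)^4·(+1)^4 = +1.
Ram(2431, 85) = {11, 13}; no ℚ_11-point on the conic.

[11, 13]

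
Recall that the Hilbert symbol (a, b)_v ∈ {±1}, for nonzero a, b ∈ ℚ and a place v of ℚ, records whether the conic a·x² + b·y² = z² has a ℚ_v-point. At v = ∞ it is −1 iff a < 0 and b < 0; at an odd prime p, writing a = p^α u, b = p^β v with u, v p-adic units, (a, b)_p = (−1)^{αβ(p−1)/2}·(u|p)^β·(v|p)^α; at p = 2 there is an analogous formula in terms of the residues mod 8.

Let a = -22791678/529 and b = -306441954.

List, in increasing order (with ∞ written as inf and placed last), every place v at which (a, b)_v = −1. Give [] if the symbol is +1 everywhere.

Mod squares: a ≡ -798, b ≡ -22386. Check v ∈ {∞, 2, 3, 7, 13, 19, 23, 41}.
v=41: a=41^0·(≡6), b=41^1·(≡24) mod 41; (6|41)=-1, (24|41)=-1; (−1)^{0·1·20}·(-1)^1·(-1)^0 = -1.
v=23: a=23^-2·(≡11), b=23^0·(≡18) mod 23; (11|23)=-1, (18|23)=+1; (−1)^{-2·0·11}·(-1)^0·(+1)^-2 = +1.
v=7: a=7^1·(≡3), b=7^1·(≡4) mod 7; (3|7)=-1, (4|7)=+1; (−1)^{1·1·3}·(-1)^1·(+1)^1 = +1.
v=19: a=19^1·(≡18), b=19^0·(≡2) mod 19; (18|19)=-1, (2|19)=-1; (−1)^{1·0·9}·(-1)^0·(-1)^1 = -1.
v=13: a=13^4·(≡11), b=13^3·(≡8) mod 13; (11|13)=-1, (8|13)=-1; (−1)^{4·3·6}·(-1)^3·(-1)^4 = -1.
v=2: v_2(a)=1, v_2(b)=1; units ≡ 1, 7 (mod 8); ε·ε+αω+βω = 0·1+1·0+1·0 ≡ 0  ⇒  (a,b)_2 = +1.
v=3: a=3^1·(≡1), b=3^5·(≡2) mod 3; (1|3)=+1, (2|3)=-1; (−1)^{1·5·1}·(+1)^5·(-1)^1 = +1.
v=∞: -798 < 0 and -22386 < 0  ⇒  (a,b)_∞ = -1.
|Ram(-798, -22386)| = 4, even; anisotropic at {13, 19, 41, ∞}.

[13, 19, 41, inf]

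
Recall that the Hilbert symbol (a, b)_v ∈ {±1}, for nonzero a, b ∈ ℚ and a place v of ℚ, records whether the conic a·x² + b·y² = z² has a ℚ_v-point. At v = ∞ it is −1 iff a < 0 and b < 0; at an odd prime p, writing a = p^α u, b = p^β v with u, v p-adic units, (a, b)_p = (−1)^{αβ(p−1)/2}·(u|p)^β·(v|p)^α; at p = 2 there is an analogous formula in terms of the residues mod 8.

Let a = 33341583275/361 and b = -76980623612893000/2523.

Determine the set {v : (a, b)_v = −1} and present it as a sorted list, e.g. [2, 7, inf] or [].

(a, b) ≡ (11, -390) mod (ℚ^×)²; places V = {2, 3, 5, 7, 11, 13, 17, 19, 29, ∞}.
(a,b)_13: α=2, u≡6; β=5, v≡12 (mod 13); (6|13)=-1, (12|13)=+1; sign (−1)^0·-1^5·+1^2 = -1.
(a,b)_3: α=0, u≡2; β=-1, v≡2 (mod 3); (2|3)=-1, (2|3)=-1; sign (−1)^0·-1^-1·-1^0 = -1.
(a,b)_5: α=2, u≡1; β=3, v≡2 (mod 5); (1|5)=+1, (2|5)=-1; sign (−1)^0·+1^3·-1^2 = +1.
(a,b)_29: α=0, u≡27; β=-2, v≡22 (mod 29); (27|29)=-1, (22|29)=+1; sign (−1)^0·-1^-2·+1^0 = +1.
(a,b)_7: α=2, u≡2; β=2, v≡2 (mod 7); (2|7)=+1, (2|7)=+1; sign (−1)^0·+1^2·+1^2 = +1.
(a,b)_17: α=0, u≡6; β=2, v≡4 (mod 17); (6|17)=-1, (4|17)=+1; sign (−1)^0·-1^2·+1^0 = +1.
(a,b)_2: α=0, β=3; u≡3, v≡5 (mod 8); ε(u)ε(v)=1·0, αω(v)=0·1, βω(u)=3·1; sum ≡ 1  ⇒  -1.
(a,b)_19: α=-2, u≡7; β=0, v≡17 (mod 19); (7|19)=+1, (17|19)=+1; sign (−1)^0·+1^0·+1^-2 = +1.
(a,b)_11: α=5, u≡3; β=4, v≡10 (mod 11); (3|11)=+1, (10|11)=-1; sign (−1)^0·+1^4·-1^5 = -1.
(a,b)_∞: sgn(11)=+, sgn(-390)=−, so +1.
|Ram(11, -390)| = 4, even; anisotropic at {2, 3, 11, 13}.

[2, 3, 11, 13]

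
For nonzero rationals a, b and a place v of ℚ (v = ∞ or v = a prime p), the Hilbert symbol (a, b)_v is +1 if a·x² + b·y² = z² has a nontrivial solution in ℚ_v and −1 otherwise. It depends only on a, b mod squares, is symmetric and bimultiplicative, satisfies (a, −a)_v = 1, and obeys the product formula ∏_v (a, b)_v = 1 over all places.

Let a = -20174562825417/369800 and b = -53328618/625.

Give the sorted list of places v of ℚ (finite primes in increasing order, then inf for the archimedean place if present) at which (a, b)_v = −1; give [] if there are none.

[7, inf]

Mod squares: a ≡ -17794, b ≡ -658378. Check v ∈ {∞, 2, 3, 5, 7, 11, 13, 31, 37, 41, 43}.
v=5: a=5^-2·(≡4), b=5^-4·(≡2) mod 5; (4|5)=+1, (2|5)=-1; (−1)^{-2·-4·2}·(+1)^-4·(-1)^-2 = +1.
v=2: v_2(a)=-3, v_2(b)=1; units ≡ 7, 3 (mod 8); ε·ε+αω+βω = 1·1+-3·1+1·0 ≡ 0  ⇒  (a,b)_2 = +1.
v=∞: -17794 < 0 and -658378 < 0  ⇒  (a,b)_∞ = -1.
v=13: a=13^2·(≡10), b=13^0·(≡8) mod 13; (10|13)=+1, (8|13)=-1; (−1)^{2·0·6}·(+1)^0·(-1)^2 = +1.
v=3: a=3^4·(≡2), b=3^4·(≡2) mod 3; (2|3)=-1, (2|3)=-1; (−1)^{4·4·1}·(-1)^4·(-1)^4 = +1.
v=41: a=41^1·(≡14), b=41^1·(≡15) mod 41; (14|41)=-1, (15|41)=-1; (−1)^{1·1·20}·(-1)^1·(-1)^1 = +1.
v=7: a=7^1·(≡3), b=7^1·(≡3) mod 7; (3|7)=-1, (3|7)=-1; (−1)^{1·1·3}·(-1)^1·(-1)^1 = -1.
v=11: a=11^2·(≡3), b=11^0·(≡1) mod 11; (3|11)=+1, (1|11)=+1; (−1)^{2·0·5}·(+1)^0·(+1)^2 = +1.
v=37: a=37^2·(≡1), b=37^1·(≡4) mod 37; (1|37)=+1, (4|37)=+1; (−1)^{2·1·18}·(+1)^1·(+1)^2 = +1.
v=31: a=31^1·(≡21), b=31^1·(≡1) mod 31; (21|31)=-1, (1|31)=+1; (−1)^{1·1·15}·(-1)^1·(+1)^1 = +1.
v=43: a=43^-2·(≡34), b=43^0·(≡31) mod 43; (34|43)=-1, (31|43)=+1; (−1)^{-2·0·21}·(-1)^0·(+1)^-2 = +1.
Ram(-17794, -658378) = {7, ∞}; no ℚ_7-point on the conic.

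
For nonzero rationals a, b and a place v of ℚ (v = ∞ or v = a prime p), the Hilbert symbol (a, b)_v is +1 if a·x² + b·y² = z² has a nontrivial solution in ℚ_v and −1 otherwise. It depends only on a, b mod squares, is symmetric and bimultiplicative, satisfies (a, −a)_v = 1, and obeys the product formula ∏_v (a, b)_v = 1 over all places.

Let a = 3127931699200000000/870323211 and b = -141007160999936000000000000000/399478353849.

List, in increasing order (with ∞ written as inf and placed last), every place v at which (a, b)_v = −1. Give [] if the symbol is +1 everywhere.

(a, b) ≡ (16422, -35) mod (ℚ^×)²; places V = {2, 3, 5, 7, 11, 17, 23, ∞}.
(a,b)_2: α=23, β=32; u≡3, v≡5 (mod 8); ε(u)ε(v)=1·0, αω(v)=23·1, βω(u)=32·1; sum ≡ 1  ⇒  -1.
(a,b)_11: α=2, u≡2; β=2, v≡5 (mod 11); (2|11)=-1, (5|11)=+1; sign (−1)^0·-1^2·+1^2 = +1.
(a,b)_7: α=3, u≡4; β=5, v≡4 (mod 7); (4|7)=+1, (4|7)=+1; sign (−1)^1·+1^5·+1^3 = -1.
(a,b)_3: α=-11, u≡2; β=-14, v≡1 (mod 3); (2|3)=-1, (1|3)=+1; sign (−1)^0·-1^-14·+1^-11 = +1.
(a,b)_23: α=1, u≡12; β=2, v≡15 (mod 23); (12|23)=+1, (15|23)=-1; sign (−1)^0·+1^2·-1^1 = -1.
(a,b)_∞: sgn(16422)=+, sgn(-35)=−, so +1.
(a,b)_17: α=-3, u≡12; β=-4, v≡16 (mod 17); (12|17)=-1, (16|17)=+1; sign (−1)^0·-1^-4·+1^-3 = +1.
(a,b)_5: α=8, u≡2; β=15, v≡3 (mod 5); (2|5)=-1, (3|5)=-1; sign (−1)^0·-1^15·-1^8 = -1.
|Ram(16422, -35)| = 4, even; anisotropic at {2, 5, 7, 23}.

[2, 5, 7, 23]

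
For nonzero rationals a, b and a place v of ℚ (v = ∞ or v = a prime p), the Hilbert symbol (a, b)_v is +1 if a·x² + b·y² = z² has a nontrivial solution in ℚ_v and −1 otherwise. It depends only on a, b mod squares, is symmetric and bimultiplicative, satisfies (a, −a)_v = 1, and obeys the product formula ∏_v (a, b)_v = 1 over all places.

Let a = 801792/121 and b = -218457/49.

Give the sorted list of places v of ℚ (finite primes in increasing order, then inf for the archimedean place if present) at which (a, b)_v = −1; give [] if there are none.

Mod squares: a ≡ 87, b ≡ -2697. Check v ∈ {∞, 2, 3, 7, 11, 29, 31}.
v=11: a=11^-2·(≡2), b=11^0·(≡5) mod 11; (2|11)=-1, (5|11)=+1; (−1)^{-2·0·5}·(-1)^0·(+1)^-2 = +1.
v=29: a=29^1·(≡8), b=29^1·(≡25) mod 29; (8|29)=-1, (25|29)=+1; (−1)^{1·1·14}·(-1)^1·(+1)^1 = -1.
v=31: a=31^0·(≡18), b=31^1·(≡27) mod 31; (18|31)=+1, (27|31)=-1; (−1)^{0·1·15}·(+1)^1·(-1)^0 = +1.
v=3: a=3^3·(≡2), b=3^5·(≡1) mod 3; (2|3)=-1, (1|3)=+1; (−1)^{3·5·1}·(-1)^5·(+1)^3 = +1.
v=2: v_2(a)=10, v_2(b)=0; units ≡ 7, 7 (mod 8); ε·ε+αω+βω = 1·1+10·0+0·0 ≡ 1  ⇒  (a,b)_2 = -1.
v=7: a=7^0·(≡6), b=7^-2·(≡6) mod 7; (6|7)=-1, (6|7)=-1; (−1)^{0·-2·3}·(-1)^-2·(-1)^0 = +1.
v=∞: 87 > 0 and -2697 < 0  ⇒  (a,b)_∞ = +1.
Ram(87, -2697) = {2, 29}; no ℚ_2-point on the conic.

[2, 29]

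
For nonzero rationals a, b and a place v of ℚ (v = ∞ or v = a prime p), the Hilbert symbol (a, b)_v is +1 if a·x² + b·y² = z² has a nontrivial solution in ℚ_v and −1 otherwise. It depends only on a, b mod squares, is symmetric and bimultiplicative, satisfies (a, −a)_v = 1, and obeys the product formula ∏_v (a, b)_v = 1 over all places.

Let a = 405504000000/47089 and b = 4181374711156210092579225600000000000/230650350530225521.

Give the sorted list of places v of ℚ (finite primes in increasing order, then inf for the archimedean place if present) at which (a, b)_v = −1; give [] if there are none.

[2, 3, 11, 13]

(a, b) ≡ (11, 4290) mod (ℚ^×)²; places V = {2, 3, 5, 7, 11, 13, 29, 31, 47, ∞}.
(a,b)_13: α=0, u≡7; β=5, v≡11 (mod 13); (7|13)=-1, (11|13)=-1; sign (−1)^0·-1^5·-1^0 = -1.
(a,b)_3: α=2, u≡2; β=11, v≡2 (mod 3); (2|3)=-1, (2|3)=-1; sign (−1)^0·-1^11·-1^2 = -1.
(a,b)_11: α=1, u≡4; β=1, v≡5 (mod 11); (4|11)=+1, (5|11)=+1; sign (−1)^1·+1^1·+1^1 = -1.
(a,b)_7: α=-2, u≡4; β=-6, v≡3 (mod 7); (4|7)=+1, (3|7)=-1; sign (−1)^0·+1^-6·-1^-2 = +1.
(a,b)_2: α=18, β=47; u≡3, v≡1 (mod 8); ε(u)ε(v)=1·0, αω(v)=18·0, βω(u)=47·1; sum ≡ 1  ⇒  -1.
(a,b)_31: α=-2, u≡13; β=-6, v≡30 (mod 31); (13|31)=-1, (30|31)=-1; sign (−1)^0·-1^-6·-1^-2 = +1.
(a,b)_29: α=0, u≡26; β=2, v≡10 (mod 29); (26|29)=-1, (10|29)=-1; sign (−1)^0·-1^2·-1^0 = +1.
(a,b)_47: α=0, u≡39; β=-2, v≡35 (mod 47); (39|47)=-1, (35|47)=-1; sign (−1)^0·-1^-2·-1^0 = +1.
(a,b)_∞: sgn(11)=+, sgn(4290)=+, so +1.
(a,b)_5: α=6, u≡4; β=11, v≡3 (mod 5); (4|5)=+1, (3|5)=-1; sign (−1)^0·+1^11·-1^6 = +1.
(11, 4290 / ℚ) ramifies at {2, 3, 11, 13}: a division algebra.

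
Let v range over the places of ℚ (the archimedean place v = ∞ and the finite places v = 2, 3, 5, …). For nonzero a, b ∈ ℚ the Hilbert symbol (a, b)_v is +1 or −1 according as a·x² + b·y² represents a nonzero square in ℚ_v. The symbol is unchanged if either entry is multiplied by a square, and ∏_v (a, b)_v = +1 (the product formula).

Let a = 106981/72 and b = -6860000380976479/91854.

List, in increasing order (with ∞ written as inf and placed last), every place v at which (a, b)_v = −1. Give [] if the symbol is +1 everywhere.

[2, 17, 29, 31]

(a, b) ≡ (213962, -7916594) mod (ℚ^×)²; places V = {2, 3, 7, 11, 17, 19, 29, 31, 37, ∞}.
(a,b)_7: α=1, u≡1; β=-1, v≡3 (mod 7); (1|7)=+1, (3|7)=-1; sign (−1)^1·+1^-1·-1^1 = +1.
(a,b)_3: α=-2, u≡2; β=-8, v≡1 (mod 3); (2|3)=-1, (1|3)=+1; sign (−1)^0·-1^-8·+1^-2 = +1.
(a,b)_29: α=1, u≡17; β=1, v≡28 (mod 29); (17|29)=-1, (28|29)=+1; sign (−1)^0·-1^1·+1^1 = -1.
(a,b)_17: α=1, u≡5; β=3, v≡8 (mod 17); (5|17)=-1, (8|17)=+1; sign (−1)^0·-1^3·+1^1 = -1.
(a,b)_2: α=-3, β=-1; u≡5, v≡7 (mod 8); ε(u)ε(v)=0·1, αω(v)=-3·0, βω(u)=-1·1; sum ≡ 1  ⇒  -1.
(a,b)_11: α=0, u≡1; β=2, v≡8 (mod 11); (1|11)=+1, (8|11)=-1; sign (−1)^0·+1^2·-1^0 = +1.
(a,b)_31: α=1, u≡1; β=3, v≡19 (mod 31); (1|31)=+1, (19|31)=+1; sign (−1)^1·+1^3·+1^1 = -1.
(a,b)_37: α=0, u≡30; β=1, v≡26 (mod 37); (30|37)=+1, (26|37)=+1; sign (−1)^0·+1^1·+1^0 = +1.
(a,b)_∞: sgn(213962)=+, sgn(-7916594)=−, so +1.
(a,b)_19: α=0, u≡2; β=2, v≡13 (mod 19); (2|19)=-1, (13|19)=-1; sign (−1)^0·-1^2·-1^0 = +1.
(213962, -7916594 / ℚ) ramifies at {2, 17, 29, 31}: a division algebra.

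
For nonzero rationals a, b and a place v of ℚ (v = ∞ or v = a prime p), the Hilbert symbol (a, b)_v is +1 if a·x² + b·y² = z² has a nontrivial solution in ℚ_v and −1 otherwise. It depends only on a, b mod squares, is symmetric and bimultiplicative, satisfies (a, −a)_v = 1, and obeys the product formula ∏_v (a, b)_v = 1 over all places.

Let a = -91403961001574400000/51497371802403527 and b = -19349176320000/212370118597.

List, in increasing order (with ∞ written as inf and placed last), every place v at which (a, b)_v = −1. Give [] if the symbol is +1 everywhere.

Mod squares: a ≡ -1430, b ≡ -26. Check v ∈ {∞, 2, 3, 5, 7, 11, 13, 19, 31}.
v=31: a=31^-6·(≡29), b=31^-4·(≡16) mod 31; (29|31)=-1, (16|31)=+1; (−1)^{-6·-4·15}·(-1)^-4·(+1)^-6 = +1.
v=11: a=11^-1·(≡2), b=11^0·(≡10) mod 11; (2|11)=-1, (10|11)=-1; (−1)^{-1·0·5}·(-1)^0·(-1)^-1 = -1.
v=5: a=5^5·(≡1), b=5^4·(≡4) mod 5; (1|5)=+1, (4|5)=+1; (−1)^{5·4·2}·(+1)^4·(+1)^5 = +1.
v=13: a=13^-3·(≡2), b=13^-1·(≡5) mod 13; (2|13)=-1, (5|13)=-1; (−1)^{-3·-1·6}·(-1)^-1·(-1)^-3 = +1.
v=∞: -1430 < 0 and -26 < 0  ⇒  (a,b)_∞ = -1.
v=3: a=3^20·(≡1), b=3^10·(≡1) mod 3; (1|3)=+1, (1|3)=+1; (−1)^{20·10·1}·(+1)^10·(+1)^20 = +1.
v=19: a=19^0·(≡12), b=19^-2·(≡2) mod 19; (12|19)=-1, (2|19)=-1; (−1)^{0·-2·9}·(-1)^-2·(-1)^0 = +1.
v=2: v_2(a)=23, v_2(b)=19; units ≡ 5, 3 (mod 8); ε·ε+αω+βω = 0·1+23·1+19·1 ≡ 0  ⇒  (a,b)_2 = +1.
v=7: a=7^-4·(≡6), b=7^-2·(≡1) mod 7; (6|7)=-1, (1|7)=+1; (−1)^{-4·-2·3}·(-1)^-2·(+1)^-4 = +1.
|Ram(-1430, -26)| = 2, even; anisotropic at {11, ∞}.

[11, inf]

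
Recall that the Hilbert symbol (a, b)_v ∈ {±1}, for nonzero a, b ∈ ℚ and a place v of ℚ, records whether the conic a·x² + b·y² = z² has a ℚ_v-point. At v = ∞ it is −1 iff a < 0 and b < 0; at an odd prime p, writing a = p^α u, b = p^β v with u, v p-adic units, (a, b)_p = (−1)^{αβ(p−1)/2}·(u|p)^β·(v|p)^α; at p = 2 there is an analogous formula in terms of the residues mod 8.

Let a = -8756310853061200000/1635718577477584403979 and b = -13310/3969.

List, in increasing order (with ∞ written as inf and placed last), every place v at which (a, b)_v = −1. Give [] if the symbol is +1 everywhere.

[2, 5, 23, inf]

Mod squares: a ≡ -48070, b ≡ -110. Check v ∈ {∞, 2, 3, 5, 7, 11, 13, 17, 19, 23, 31}.
v=3: a=3^-16·(≡2), b=3^-4·(≡1) mod 3; (2|3)=-1, (1|3)=+1; (−1)^{-16·-4·1}·(-1)^-4·(+1)^-16 = +1.
v=5: a=5^5·(≡4), b=5^1·(≡2) mod 5; (4|5)=+1, (2|5)=-1; (−1)^{5·1·2}·(+1)^1·(-1)^5 = -1.
v=19: a=19^-3·(≡5), b=19^0·(≡5) mod 19; (5|19)=+1, (5|19)=+1; (−1)^{-3·0·9}·(+1)^0·(+1)^-3 = +1.
v=∞: -48070 < 0 and -110 < 0  ⇒  (a,b)_∞ = -1.
v=13: a=13^2·(≡9), b=13^0·(≡7) mod 13; (9|13)=+1, (7|13)=-1; (−1)^{2·0·6}·(+1)^0·(-1)^2 = +1.
v=31: a=31^-2·(≡30), b=31^0·(≡20) mod 31; (30|31)=-1, (20|31)=+1; (−1)^{-2·0·15}·(-1)^0·(+1)^-2 = +1.
v=23: a=23^1·(≡1), b=23^0·(≡20) mod 23; (1|23)=+1, (20|23)=-1; (−1)^{1·0·11}·(+1)^0·(-1)^1 = -1.
v=11: a=11^7·(≡7), b=11^3·(≡5) mod 11; (7|11)=-1, (5|11)=+1; (−1)^{7·3·5}·(-1)^3·(+1)^7 = +1.
v=7: a=7^-8·(≡5), b=7^-2·(≡1) mod 7; (5|7)=-1, (1|7)=+1; (−1)^{-8·-2·3}·(-1)^-2·(+1)^-8 = +1.
v=17: a=17^2·(≡11), b=17^0·(≡15) mod 17; (11|17)=-1, (15|17)=+1; (−1)^{2·0·8}·(-1)^0·(+1)^2 = +1.
v=2: v_2(a)=7, v_2(b)=1; units ≡ 5, 1 (mod 8); ε·ε+αω+βω = 0·0+7·0+1·1 ≡ 1  ⇒  (a,b)_2 = -1.
|Ram(-48070, -110)| = 4, even; anisotropic at {2, 5, 23, ∞}.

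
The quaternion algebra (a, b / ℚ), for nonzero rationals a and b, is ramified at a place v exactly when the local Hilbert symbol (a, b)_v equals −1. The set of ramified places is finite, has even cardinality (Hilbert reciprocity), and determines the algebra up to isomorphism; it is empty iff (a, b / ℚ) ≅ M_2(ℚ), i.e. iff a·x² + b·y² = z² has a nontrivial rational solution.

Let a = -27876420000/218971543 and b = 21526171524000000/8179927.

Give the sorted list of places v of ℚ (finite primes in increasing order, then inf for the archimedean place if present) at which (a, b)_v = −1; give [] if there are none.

Mod squares: a ≡ -6006, b ≡ 7. Check v ∈ {∞, 2, 3, 5, 7, 11, 13, 17, 19, 23, 47}.
v=5: a=5^4·(≡1), b=5^6·(≡3) mod 5; (1|5)=+1, (3|5)=-1; (−1)^{4·6·2}·(+1)^6·(-1)^4 = +1.
v=3: a=3^3·(≡2), b=3^6·(≡1) mod 3; (2|3)=-1, (1|3)=+1; (−1)^{3·6·1}·(-1)^6·(+1)^3 = +1.
v=17: a=17^-2·(≡10), b=17^0·(≡5) mod 17; (10|17)=-1, (5|17)=-1; (−1)^{-2·0·8}·(-1)^0·(-1)^-2 = +1.
v=19: a=19^2·(≡9), b=19^2·(≡17) mod 19; (9|19)=+1, (17|19)=+1; (−1)^{2·2·9}·(+1)^2·(+1)^2 = +1.
v=13: a=13^1·(≡5), b=13^2·(≡2) mod 13; (5|13)=-1, (2|13)=-1; (−1)^{1·2·6}·(-1)^2·(-1)^1 = -1.
v=7: a=7^-3·(≡5), b=7^-1·(≡2) mod 7; (5|7)=-1, (2|7)=+1; (−1)^{-3·-1·3}·(-1)^-1·(+1)^-3 = +1.
v=47: a=47^-2·(≡10), b=47^-2·(≡7) mod 47; (10|47)=-1, (7|47)=+1; (−1)^{-2·-2·23}·(-1)^-2·(+1)^-2 = +1.
v=2: v_2(a)=5, v_2(b)=8; units ≡ 5, 7 (mod 8); ε·ε+αω+βω = 0·1+5·0+8·1 ≡ 0  ⇒  (a,b)_2 = +1.
v=∞: -6006 < 0 and 7 > 0  ⇒  (a,b)_∞ = +1.
v=11: a=11^1·(≡4), b=11^2·(≡10) mod 11; (4|11)=+1, (10|11)=-1; (−1)^{1·2·5}·(+1)^2·(-1)^1 = -1.
v=23: a=23^0·(≡22), b=23^-2·(≡14) mod 23; (22|23)=-1, (14|23)=-1; (−1)^{0·-2·11}·(-1)^-2·(-1)^0 = +1.
|Ram(-6006, 7)| = 2, even; anisotropic at {11, 13}.

[11, 13]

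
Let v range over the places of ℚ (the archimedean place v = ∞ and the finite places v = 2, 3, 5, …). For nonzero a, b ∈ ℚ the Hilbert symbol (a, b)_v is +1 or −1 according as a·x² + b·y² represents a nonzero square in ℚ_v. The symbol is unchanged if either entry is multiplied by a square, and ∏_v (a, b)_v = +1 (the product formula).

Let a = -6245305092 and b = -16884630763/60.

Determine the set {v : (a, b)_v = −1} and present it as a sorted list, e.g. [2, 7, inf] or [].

[2, 3, 5, 13, 19, 23, 29, inf]

(a, b) ≡ (-12673, -17298645) mod (ℚ^×)²; places V = {2, 3, 5, 7, 11, 13, 19, 23, 29, ∞}.
(a,b)_29: α=1, u≡15; β=1, v≡16 (mod 29); (15|29)=-1, (16|29)=+1; sign (−1)^0·-1^1·+1^1 = -1.
(a,b)_19: α=1, u≡17; β=1, v≡4 (mod 19); (17|19)=+1, (4|19)=+1; sign (−1)^1·+1^1·+1^1 = -1.
(a,b)_2: α=2, β=-2; u≡7, v≡3 (mod 8); ε(u)ε(v)=1·1, αω(v)=2·1, βω(u)=-2·0; sum ≡ 1  ⇒  -1.
(a,b)_7: α=0, u≡2; β=1, v≡3 (mod 7); (2|7)=+1, (3|7)=-1; sign (−1)^0·+1^1·-1^0 = +1.
(a,b)_13: α=2, u≡8; β=1, v≡2 (mod 13); (8|13)=-1, (2|13)=-1; sign (−1)^0·-1^1·-1^2 = -1.
(a,b)_∞: sgn(-12673)=−, sgn(-17298645)=−, so -1.
(a,b)_5: α=0, u≡3; β=-1, v≡1 (mod 5); (3|5)=-1, (1|5)=+1; sign (−1)^0·-1^-1·+1^0 = -1.
(a,b)_11: α=0, u≡7; β=4, v≡6 (mod 11); (7|11)=-1, (6|11)=-1; sign (−1)^0·-1^4·-1^0 = +1.
(a,b)_23: α=1, u≡6; β=1, v≡4 (mod 23); (6|23)=+1, (4|23)=+1; sign (−1)^1·+1^1·+1^1 = -1.
(a,b)_3: α=6, u≡2; β=-1, v≡1 (mod 3); (2|3)=-1, (1|3)=+1; sign (−1)^0·-1^-1·+1^6 = -1.
|Ram(-12673, -17298645)| = 8, even; anisotropic at {2, 3, 5, 13, 19, 23, 29, ∞}.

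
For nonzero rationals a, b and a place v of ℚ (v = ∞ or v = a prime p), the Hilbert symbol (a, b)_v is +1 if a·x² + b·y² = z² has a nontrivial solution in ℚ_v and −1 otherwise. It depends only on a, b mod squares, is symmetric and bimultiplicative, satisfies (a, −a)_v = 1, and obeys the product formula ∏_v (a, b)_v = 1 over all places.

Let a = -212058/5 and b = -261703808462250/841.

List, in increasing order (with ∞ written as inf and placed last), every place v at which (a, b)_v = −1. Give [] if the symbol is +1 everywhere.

[3, inf]

Mod squares: a ≡ -13090, b ≡ -5610. Check v ∈ {∞, 2, 3, 5, 7, 11, 17, 29}.
v=3: a=3^4·(≡2), b=3^3·(≡2) mod 3; (2|3)=-1, (2|3)=-1; (−1)^{4·3·1}·(-1)^3·(-1)^4 = -1.
v=29: a=29^0·(≡27), b=29^-2·(≡1) mod 29; (27|29)=-1, (1|29)=+1; (−1)^{0·-2·14}·(-1)^-2·(+1)^0 = +1.
v=∞: -13090 < 0 and -5610 < 0  ⇒  (a,b)_∞ = -1.
v=7: a=7^1·(≡6), b=7^2·(≡4) mod 7; (6|7)=-1, (4|7)=+1; (−1)^{1·2·3}·(-1)^2·(+1)^1 = +1.
v=11: a=11^1·(≡1), b=11^5·(≡6) mod 11; (1|11)=+1, (6|11)=-1; (−1)^{1·5·5}·(+1)^5·(-1)^1 = +1.
v=2: v_2(a)=1, v_2(b)=1; units ≡ 7, 3 (mod 8); ε·ε+αω+βω = 1·1+1·1+1·0 ≡ 0  ⇒  (a,b)_2 = +1.
v=17: a=17^1·(≡11), b=17^3·(≡11) mod 17; (11|17)=-1, (11|17)=-1; (−1)^{1·3·8}·(-1)^3·(-1)^1 = +1.
v=5: a=5^-1·(≡2), b=5^3·(≡2) mod 5; (2|5)=-1, (2|5)=-1; (−1)^{-1·3·2}·(-1)^3·(-1)^-1 = +1.
(-13090, -5610 / ℚ) ramifies at {3, ∞}: a division algebra.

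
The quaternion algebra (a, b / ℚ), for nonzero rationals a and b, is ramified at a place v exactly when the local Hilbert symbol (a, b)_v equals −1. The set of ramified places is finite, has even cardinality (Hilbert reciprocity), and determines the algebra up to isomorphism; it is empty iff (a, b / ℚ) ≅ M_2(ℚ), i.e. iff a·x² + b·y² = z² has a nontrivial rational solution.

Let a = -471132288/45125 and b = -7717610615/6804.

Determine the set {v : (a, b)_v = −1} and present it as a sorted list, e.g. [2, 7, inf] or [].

Mod squares: a ≡ -5610, b ≡ -19635. Check v ∈ {∞, 2, 3, 5, 7, 11, 13, 17, 19}.
v=13: a=13^0·(≡5), b=13^4·(≡11) mod 13; (5|13)=-1, (11|13)=-1; (−1)^{0·4·6}·(-1)^4·(-1)^0 = +1.
v=∞: -5610 < 0 and -19635 < 0  ⇒  (a,b)_∞ = -1.
v=5: a=5^-3·(≡2), b=5^1·(≡3) mod 5; (2|5)=-1, (3|5)=-1; (−1)^{-3·1·2}·(-1)^1·(-1)^-3 = +1.
v=2: v_2(a)=7, v_2(b)=-2; units ≡ 3, 5 (mod 8); ε·ε+αω+βω = 1·0+7·1+-2·1 ≡ 1  ⇒  (a,b)_2 = -1.
v=11: a=11^1·(≡10), b=11^1·(≡2) mod 11; (10|11)=-1, (2|11)=-1; (−1)^{1·1·5}·(-1)^1·(-1)^1 = -1.
v=7: a=7^0·(≡1), b=7^-1·(≡1) mod 7; (1|7)=+1, (1|7)=+1; (−1)^{0·-1·3}·(+1)^-1·(+1)^0 = +1.
v=17: a=17^1·(≡6), b=17^3·(≡16) mod 17; (6|17)=-1, (16|17)=+1; (−1)^{1·3·8}·(-1)^3·(+1)^1 = -1.
v=3: a=3^9·(≡2), b=3^-5·(≡1) mod 3; (2|3)=-1, (1|3)=+1; (−1)^{9·-5·1}·(-1)^-5·(+1)^9 = +1.
v=19: a=19^-2·(≡10), b=19^0·(≡6) mod 19; (10|19)=-1, (6|19)=+1; (−1)^{-2·0·9}·(-1)^0·(+1)^-2 = +1.
(-5610, -19635 / ℚ) ramifies at {2, 11, 17, ∞}: a division algebra.

[2, 11, 17, inf]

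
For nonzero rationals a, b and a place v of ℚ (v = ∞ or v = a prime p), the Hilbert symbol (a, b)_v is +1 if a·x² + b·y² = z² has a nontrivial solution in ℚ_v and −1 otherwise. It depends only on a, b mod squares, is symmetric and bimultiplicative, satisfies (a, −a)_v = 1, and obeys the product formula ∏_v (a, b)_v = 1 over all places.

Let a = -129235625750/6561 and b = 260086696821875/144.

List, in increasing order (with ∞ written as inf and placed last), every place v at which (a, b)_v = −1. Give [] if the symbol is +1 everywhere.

(a, b) ≡ (-4070, 327635) mod (ℚ^×)²; places V = {2, 3, 5, 7, 11, 23, 37, ∞}.
(a,b)_2: α=1, β=-4; u≡5, v≡3 (mod 8); ε(u)ε(v)=0·1, αω(v)=1·1, βω(u)=-4·1; sum ≡ 1  ⇒  -1.
(a,b)_23: α=2, u≡3; β=3, v≡2 (mod 23); (3|23)=+1, (2|23)=+1; sign (−1)^0·+1^3·+1^2 = +1.
(a,b)_5: α=3, u≡4; β=5, v≡2 (mod 5); (4|5)=+1, (2|5)=-1; sign (−1)^0·+1^5·-1^3 = -1.
(a,b)_7: α=4, u≡4; β=5, v≡6 (mod 7); (4|7)=+1, (6|7)=-1; sign (−1)^0·+1^5·-1^4 = +1.
(a,b)_3: α=-8, u≡1; β=-2, v≡2 (mod 3); (1|3)=+1, (2|3)=-1; sign (−1)^0·+1^-2·-1^-8 = +1.
(a,b)_11: α=1, u≡5; β=1, v≡7 (mod 11); (5|11)=+1, (7|11)=-1; sign (−1)^1·+1^1·-1^1 = +1.
(a,b)_∞: sgn(-4070)=−, sgn(327635)=+, so +1.
(a,b)_37: α=1, u≡7; β=1, v≡27 (mod 37); (7|37)=+1, (27|37)=+1; sign (−1)^0·+1^1·+1^1 = +1.
(-4070, 327635 / ℚ) ramifies at {2, 5}: a division algebra.

[2, 5]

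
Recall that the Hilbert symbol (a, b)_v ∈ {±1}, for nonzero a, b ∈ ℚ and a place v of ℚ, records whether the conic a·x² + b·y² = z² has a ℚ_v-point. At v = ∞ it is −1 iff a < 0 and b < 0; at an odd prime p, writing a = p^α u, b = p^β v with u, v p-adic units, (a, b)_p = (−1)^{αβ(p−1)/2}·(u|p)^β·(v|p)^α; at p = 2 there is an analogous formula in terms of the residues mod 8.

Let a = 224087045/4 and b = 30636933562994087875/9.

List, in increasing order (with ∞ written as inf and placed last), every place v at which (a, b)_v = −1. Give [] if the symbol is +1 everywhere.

[5, 7, 19, 23]

(a, b) ≡ (8645, 198835) mod (ℚ^×)²; places V = {2, 3, 5, 7, 13, 19, 23, ∞}.
(a,b)_5: α=1, u≡1; β=3, v≡2 (mod 5); (1|5)=+1, (2|5)=-1; sign (−1)^0·+1^3·-1^1 = -1.
(a,b)_23: α=2, u≡15; β=5, v≡7 (mod 23); (15|23)=-1, (7|23)=-1; sign (−1)^0·-1^5·-1^2 = -1.
(a,b)_19: α=1, u≡13; β=5, v≡10 (mod 19); (13|19)=-1, (10|19)=-1; sign (−1)^1·-1^5·-1^1 = -1.
(a,b)_7: α=3, u≡3; β=1, v≡6 (mod 7); (3|7)=-1, (6|7)=-1; sign (−1)^1·-1^1·-1^3 = -1.
(a,b)_3: α=0, u≡2; β=-2, v≡1 (mod 3); (2|3)=-1, (1|3)=+1; sign (−1)^0·-1^-2·+1^0 = +1.
(a,b)_2: α=-2, β=0; u≡5, v≡3 (mod 8); ε(u)ε(v)=0·1, αω(v)=-2·1, βω(u)=0·1; sum ≡ 0  ⇒  +1.
(a,b)_13: α=1, u≡6; β=3, v≡5 (mod 13); (6|13)=-1, (5|13)=-1; sign (−1)^0·-1^3·-1^1 = +1.
(a,b)_∞: sgn(8645)=+, sgn(198835)=+, so +1.
(8645, 198835 / ℚ) ramifies at {5, 7, 19, 23}: a division algebra.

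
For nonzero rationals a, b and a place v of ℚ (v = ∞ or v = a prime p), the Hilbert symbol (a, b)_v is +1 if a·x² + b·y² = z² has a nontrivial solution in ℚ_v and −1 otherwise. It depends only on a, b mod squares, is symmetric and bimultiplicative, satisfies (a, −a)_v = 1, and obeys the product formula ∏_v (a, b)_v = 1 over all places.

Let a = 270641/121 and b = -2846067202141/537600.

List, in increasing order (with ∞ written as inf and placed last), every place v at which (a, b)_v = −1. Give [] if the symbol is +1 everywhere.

(a, b) ≡ (161, -156009) mod (ℚ^×)²; places V = {2, 3, 5, 7, 11, 17, 19, 23, 37, 41, ∞}.
(a,b)_3: α=0, u≡2; β=-1, v≡2 (mod 3); (2|3)=-1, (2|3)=-1; sign (−1)^0·-1^-1·-1^0 = -1.
(a,b)_11: α=-2, u≡8; β=0, v≡3 (mod 11); (8|11)=-1, (3|11)=+1; sign (−1)^0·-1^0·+1^-2 = +1.
(a,b)_17: α=0, u≡9; β=1, v≡3 (mod 17); (9|17)=+1, (3|17)=-1; sign (−1)^0·+1^1·-1^0 = +1.
(a,b)_7: α=1, u≡1; β=-1, v≡4 (mod 7); (1|7)=+1, (4|7)=+1; sign (−1)^1·+1^-1·+1^1 = -1.
(a,b)_41: α=2, u≡22; β=0, v≡31 (mod 41); (22|41)=-1, (31|41)=+1; sign (−1)^0·-1^0·+1^2 = +1.
(a,b)_5: α=0, u≡1; β=-2, v≡1 (mod 5); (1|5)=+1, (1|5)=+1; sign (−1)^0·+1^-2·+1^0 = +1.
(a,b)_23: α=1, u≡10; β=5, v≡6 (mod 23); (10|23)=-1, (6|23)=+1; sign (−1)^1·-1^5·+1^1 = +1.
(a,b)_19: α=0, u≡17; β=1, v≡16 (mod 19); (17|19)=+1, (16|19)=+1; sign (−1)^0·+1^1·+1^0 = +1.
(a,b)_2: α=0, β=-10; u≡1, v≡7 (mod 8); ε(u)ε(v)=0·1, αω(v)=0·0, βω(u)=-10·0; sum ≡ 0  ⇒  +1.
(a,b)_∞: sgn(161)=+, sgn(-156009)=−, so +1.
(a,b)_37: α=0, u≡6; β=2, v≡29 (mod 37); (6|37)=-1, (29|37)=-1; sign (−1)^0·-1^2·-1^0 = +1.
(161, -156009 / ℚ) ramifies at {3, 7}: a division algebra.

[3, 7]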